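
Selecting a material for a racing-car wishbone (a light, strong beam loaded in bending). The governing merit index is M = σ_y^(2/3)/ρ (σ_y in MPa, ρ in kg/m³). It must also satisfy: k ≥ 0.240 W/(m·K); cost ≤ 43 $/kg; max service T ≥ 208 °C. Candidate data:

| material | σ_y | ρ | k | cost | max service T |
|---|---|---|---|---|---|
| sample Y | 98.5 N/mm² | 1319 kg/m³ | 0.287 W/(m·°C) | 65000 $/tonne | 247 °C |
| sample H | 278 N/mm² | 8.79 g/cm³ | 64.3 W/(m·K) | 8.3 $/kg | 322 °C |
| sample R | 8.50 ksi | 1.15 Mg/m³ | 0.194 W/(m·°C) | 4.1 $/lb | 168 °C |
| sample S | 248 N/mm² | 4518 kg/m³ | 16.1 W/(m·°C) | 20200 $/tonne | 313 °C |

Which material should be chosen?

sample S

Screen on constraints: k ≥ 0.240 W/(m·K); cost ≤ 43 $/kg; max service T ≥ 208 °C. Survivors: sample H, sample S.
Putting every candidate on a common basis:
  sample H: σ_y = 278.0 MPa, ρ = 8790 kg/m³
  sample S: σ_y = 248.0 MPa, ρ = 4518 kg/m³
  sample S: M = 8.74×10⁻³
  sample H: M = 4.85×10⁻³
Sample S ranks first.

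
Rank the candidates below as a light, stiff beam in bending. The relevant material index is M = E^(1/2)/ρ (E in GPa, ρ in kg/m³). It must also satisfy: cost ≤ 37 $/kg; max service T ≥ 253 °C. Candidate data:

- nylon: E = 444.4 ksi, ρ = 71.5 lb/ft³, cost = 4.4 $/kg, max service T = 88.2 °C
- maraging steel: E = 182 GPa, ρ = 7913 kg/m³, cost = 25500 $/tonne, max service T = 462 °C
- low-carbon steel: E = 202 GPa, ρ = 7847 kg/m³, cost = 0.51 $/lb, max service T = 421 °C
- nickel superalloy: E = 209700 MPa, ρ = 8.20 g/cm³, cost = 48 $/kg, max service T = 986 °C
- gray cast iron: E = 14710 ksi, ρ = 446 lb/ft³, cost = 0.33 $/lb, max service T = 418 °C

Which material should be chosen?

Screen on constraints: cost ≤ 37 $/kg; max service T ≥ 253 °C. Survivors: maraging steel, low-carbon steel, gray cast iron.
Normalizing units and computing the index:
  maraging steel: E = 182.0 GPa, ρ = 7913 kg/m³
  low-carbon steel: E = 202.0 GPa, ρ = 7847 kg/m³
  gray cast iron: E = 101.4 GPa, ρ = 7144 kg/m³
  low-carbon steel: M = 1.81×10⁻³
  maraging steel: M = 1.70×10⁻³
  gray cast iron: M = 1.41×10⁻³
The maximum is for low-carbon steel.

low-carbon steel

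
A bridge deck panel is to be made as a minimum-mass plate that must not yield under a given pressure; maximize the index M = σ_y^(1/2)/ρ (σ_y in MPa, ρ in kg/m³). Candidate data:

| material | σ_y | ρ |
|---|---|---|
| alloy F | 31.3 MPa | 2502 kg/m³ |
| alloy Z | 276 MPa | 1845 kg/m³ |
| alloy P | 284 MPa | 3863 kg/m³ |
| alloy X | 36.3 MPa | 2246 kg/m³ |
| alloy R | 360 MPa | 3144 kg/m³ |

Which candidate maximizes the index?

alloy Z

Per-candidate index values:
  alloy Z: M = 9.00×10⁻³
  alloy R: M = 6.03×10⁻³
  alloy P: M = 4.36×10⁻³
  alloy X: M = 2.68×10⁻³
  alloy F: M = 2.24×10⁻³
Highest index: alloy Z.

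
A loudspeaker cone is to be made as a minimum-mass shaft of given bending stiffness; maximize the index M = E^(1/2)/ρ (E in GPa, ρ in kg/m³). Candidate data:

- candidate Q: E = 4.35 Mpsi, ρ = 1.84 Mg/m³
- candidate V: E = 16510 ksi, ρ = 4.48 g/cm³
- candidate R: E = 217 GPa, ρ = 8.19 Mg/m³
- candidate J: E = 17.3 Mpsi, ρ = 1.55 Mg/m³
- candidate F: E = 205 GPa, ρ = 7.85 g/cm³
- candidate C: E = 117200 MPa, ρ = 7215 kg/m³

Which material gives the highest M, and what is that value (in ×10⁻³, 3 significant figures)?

candidate J, M = 7.05×10⁻³

Putting every candidate on a common basis:
  candidate Q: E = 29.99 GPa, ρ = 1840 kg/m³
  candidate V: E = 113.8 GPa, ρ = 4480 kg/m³
  candidate R: E = 217.0 GPa, ρ = 8190 kg/m³
  candidate J: E = 119.3 GPa, ρ = 1550 kg/m³
  candidate F: E = 205.0 GPa, ρ = 7850 kg/m³
  candidate C: E = 117.2 GPa, ρ = 7215 kg/m³
  candidate J: M = 7.05×10⁻³
  candidate Q: M = 2.98×10⁻³
  candidate V: M = 2.38×10⁻³
  candidate F: M = 1.82×10⁻³
  candidate R: M = 1.80×10⁻³
  candidate C: M = 1.50×10⁻³
Highest index: candidate J.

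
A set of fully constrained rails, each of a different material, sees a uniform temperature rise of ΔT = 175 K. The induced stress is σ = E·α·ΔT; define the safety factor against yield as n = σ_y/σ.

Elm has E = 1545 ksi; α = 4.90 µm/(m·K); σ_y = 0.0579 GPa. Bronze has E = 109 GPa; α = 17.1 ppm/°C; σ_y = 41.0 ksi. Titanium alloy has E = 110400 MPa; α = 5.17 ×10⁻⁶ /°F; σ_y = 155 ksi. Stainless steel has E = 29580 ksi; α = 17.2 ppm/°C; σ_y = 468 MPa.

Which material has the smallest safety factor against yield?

stainless steel

Converting E to GPa, α to ×10⁻⁶/K, σ_y to MPa, then σ and n for each:
  elm: E = 10.65, α = 4.90, σ_y = 57.90 → σ = 9.13 MPa, n = 6.34
  bronze: E = 109.0, α = 17.1, σ_y = 282.7 → σ = 326 MPa, n = 0.867
  titanium alloy: E = 110.4, α = 9.31, σ_y = 1069 → σ = 180 MPa, n = 5.94
  stainless steel: E = 203.9, α = 17.2, σ_y = 468.0 → σ = 614 MPa, n = 0.762
Stainless steel has the lowest safety factor, n = 0.762.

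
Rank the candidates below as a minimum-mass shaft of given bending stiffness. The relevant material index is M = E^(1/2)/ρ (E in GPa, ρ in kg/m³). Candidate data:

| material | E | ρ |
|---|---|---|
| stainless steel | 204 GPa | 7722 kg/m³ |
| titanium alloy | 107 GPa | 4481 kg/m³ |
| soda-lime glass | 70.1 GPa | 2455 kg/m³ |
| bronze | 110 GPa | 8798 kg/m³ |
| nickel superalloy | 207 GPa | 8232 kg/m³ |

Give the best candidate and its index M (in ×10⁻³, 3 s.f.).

Evaluate M for each candidate:
  soda-lime glass: M = 3.41×10⁻³
  titanium alloy: M = 2.31×10⁻³
  stainless steel: M = 1.85×10⁻³
  nickel superalloy: M = 1.75×10⁻³
  bronze: M = 1.19×10⁻³
Soda-lime glass ranks first.

soda-lime glass, M = 3.41×10⁻³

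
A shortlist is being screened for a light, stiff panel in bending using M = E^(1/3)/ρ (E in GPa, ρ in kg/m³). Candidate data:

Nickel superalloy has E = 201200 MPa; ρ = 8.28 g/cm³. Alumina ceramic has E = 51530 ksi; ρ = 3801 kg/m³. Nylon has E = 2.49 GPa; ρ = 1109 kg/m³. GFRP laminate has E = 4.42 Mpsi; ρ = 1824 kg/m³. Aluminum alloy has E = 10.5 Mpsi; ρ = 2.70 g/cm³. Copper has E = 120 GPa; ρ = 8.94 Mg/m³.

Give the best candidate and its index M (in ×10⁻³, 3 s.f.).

Convert each candidate to consistent units, then evaluate M:
  nickel superalloy: E = 201.2 GPa, ρ = 8280 kg/m³
  alumina ceramic: E = 355.3 GPa, ρ = 3801 kg/m³
  nylon: E = 2.490 GPa, ρ = 1109 kg/m³
  GFRP laminate: E = 30.47 GPa, ρ = 1824 kg/m³
  aluminum alloy: E = 72.39 GPa, ρ = 2700 kg/m³
  copper: E = 120.0 GPa, ρ = 8940 kg/m³
  alumina ceramic: M = 1.86×10⁻³
  GFRP laminate: M = 1.71×10⁻³
  aluminum alloy: M = 1.54×10⁻³
  nylon: M = 1.22×10⁻³
  nickel superalloy: M = 0.708×10⁻³
  copper: M = 0.552×10⁻³
Alumina ceramic has the largest M.

alumina ceramic, M = 1.86×10⁻³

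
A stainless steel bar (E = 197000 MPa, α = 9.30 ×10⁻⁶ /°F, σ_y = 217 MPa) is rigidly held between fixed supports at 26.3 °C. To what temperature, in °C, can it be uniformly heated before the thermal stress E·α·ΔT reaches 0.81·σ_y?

79.6 °C

E = 197000 MPa = 197.0 GPa.
α = 9.30×10⁻⁶/°F × 9/5 = 16.7×10⁻⁶/K.
E·α·ΔT = 175.8 MPa ⇒ ΔT = 175.8 / (197.0×10³ × 16.7×10⁻⁶) = 53.30 K.
T = 26.3 + 53.30 = 79.60 °C.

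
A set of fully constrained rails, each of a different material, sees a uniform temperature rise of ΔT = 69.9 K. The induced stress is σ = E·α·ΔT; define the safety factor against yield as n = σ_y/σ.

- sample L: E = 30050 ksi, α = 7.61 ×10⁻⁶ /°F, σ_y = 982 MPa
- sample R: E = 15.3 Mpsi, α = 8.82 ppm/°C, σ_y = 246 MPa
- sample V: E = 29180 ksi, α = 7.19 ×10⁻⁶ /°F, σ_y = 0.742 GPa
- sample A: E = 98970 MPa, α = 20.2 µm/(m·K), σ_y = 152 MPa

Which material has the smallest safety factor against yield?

Per material, after unit conversion:
  sample L: E = 207.2, α = 13.7, σ_y = 982.0 → σ = 198 MPa, n = 4.95
  sample R: E = 105.5, α = 8.82, σ_y = 246.0 → σ = 65.0 MPa, n = 3.78
  sample V: E = 201.2, α = 12.9, σ_y = 742.0 → σ = 182 MPa, n = 4.08
  sample A: E = 98.97, α = 20.2, σ_y = 152.0 → σ = 140 MPa, n = 1.09
Smallest n: sample A with n = 1.09.

sample A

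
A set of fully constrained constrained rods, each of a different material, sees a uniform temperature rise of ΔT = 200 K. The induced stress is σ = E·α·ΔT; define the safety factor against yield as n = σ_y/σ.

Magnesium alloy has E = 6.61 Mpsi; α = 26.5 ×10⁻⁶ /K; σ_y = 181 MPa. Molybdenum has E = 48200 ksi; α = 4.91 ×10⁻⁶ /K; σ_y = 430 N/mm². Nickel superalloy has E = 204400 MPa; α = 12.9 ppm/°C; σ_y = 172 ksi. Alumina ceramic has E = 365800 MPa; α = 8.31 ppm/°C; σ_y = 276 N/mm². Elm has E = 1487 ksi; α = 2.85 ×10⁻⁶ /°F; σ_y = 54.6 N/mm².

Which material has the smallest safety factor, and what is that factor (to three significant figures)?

In consistent units (E in GPa, α in ×10⁻⁶/K, σ_y in MPa):
  magnesium alloy: E = 45.57, α = 26.5, σ_y = 181.0 → σ = 242 MPa, n = 0.749
  molybdenum: E = 332.3, α = 4.91, σ_y = 430.0 → σ = 326 MPa, n = 1.32
  nickel superalloy: E = 204.4, α = 12.9, σ_y = 1186 → σ = 527 MPa, n = 2.25
  alumina ceramic: E = 365.8, α = 8.31, σ_y = 276.0 → σ = 608 MPa, n = 0.454
  elm: E = 10.25, α = 5.13, σ_y = 54.60 → σ = 10.5 MPa, n = 5.19
Alumina ceramic has the lowest safety factor, n = 0.454.

alumina ceramic, n = 0.454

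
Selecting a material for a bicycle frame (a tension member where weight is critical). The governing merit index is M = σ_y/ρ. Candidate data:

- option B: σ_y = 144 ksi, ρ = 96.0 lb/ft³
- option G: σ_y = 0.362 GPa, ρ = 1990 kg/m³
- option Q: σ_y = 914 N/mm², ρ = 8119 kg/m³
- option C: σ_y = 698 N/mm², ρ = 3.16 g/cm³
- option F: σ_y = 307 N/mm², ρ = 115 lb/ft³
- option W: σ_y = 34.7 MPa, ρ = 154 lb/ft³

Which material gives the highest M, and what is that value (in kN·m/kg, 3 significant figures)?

option B, M = 646 kN·m/kg

Putting every candidate on a common basis:
  option B: σ_y = 992.8 MPa, ρ = 1538 kg/m³
  option G: σ_y = 362.0 MPa, ρ = 1990 kg/m³
  option Q: σ_y = 914.0 MPa, ρ = 8119 kg/m³
  option C: σ_y = 698.0 MPa, ρ = 3160 kg/m³
  option F: σ_y = 307.0 MPa, ρ = 1842 kg/m³
  option W: σ_y = 34.70 MPa, ρ = 2467 kg/m³
  option B: M = 646 kN·m/kg
  option C: M = 221 kN·m/kg
  option G: M = 182 kN·m/kg
  option F: M = 167 kN·m/kg
  option Q: M = 113 kN·m/kg
  option W: M = 14.1 kN·m/kg
Highest index: option B.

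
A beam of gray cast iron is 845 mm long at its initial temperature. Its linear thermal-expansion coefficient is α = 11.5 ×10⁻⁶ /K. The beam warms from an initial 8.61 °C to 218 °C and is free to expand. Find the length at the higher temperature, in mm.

ΔT = 218 − 8.61 = 209.4 K.
ΔL = α·L₀·ΔT = 11.5×10⁻⁶ × 845 mm × 209.4 K = 2.03 mm.
L = L₀ + ΔL = 845 + 2.03 = 847.03 mm.

847.03 mm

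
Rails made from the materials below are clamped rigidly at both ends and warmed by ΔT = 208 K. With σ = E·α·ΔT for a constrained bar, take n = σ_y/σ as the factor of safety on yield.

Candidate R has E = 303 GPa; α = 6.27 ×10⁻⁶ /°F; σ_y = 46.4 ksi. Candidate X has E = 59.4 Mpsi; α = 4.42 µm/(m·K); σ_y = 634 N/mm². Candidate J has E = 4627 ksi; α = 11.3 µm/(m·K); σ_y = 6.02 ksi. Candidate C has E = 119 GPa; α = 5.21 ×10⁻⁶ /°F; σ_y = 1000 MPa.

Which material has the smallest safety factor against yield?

candidate R

In consistent units (E in GPa, α in ×10⁻⁶/K, σ_y in MPa):
  candidate R: E = 303.0, α = 11.3, σ_y = 319.9 → σ = 711 MPa, n = 0.450
  candidate X: E = 409.5, α = 4.42, σ_y = 634.0 → σ = 377 MPa, n = 1.68
  candidate J: E = 31.90, α = 11.3, σ_y = 41.51 → σ = 75.0 MPa, n = 0.554
  candidate C: E = 119.0, α = 9.38, σ_y = 1000 → σ = 232 MPa, n = 4.31
Smallest n: candidate R with n = 0.450.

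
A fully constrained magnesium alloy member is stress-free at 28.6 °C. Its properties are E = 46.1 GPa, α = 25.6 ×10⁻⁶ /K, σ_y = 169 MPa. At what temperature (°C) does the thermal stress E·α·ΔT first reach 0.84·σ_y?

149 °C

E·α·ΔT = 142.0 MPa ⇒ ΔT = 142.0 / (46.10×10³ × 25.6×10⁻⁶) = 120.3 K.
T = 28.6 + 120.3 = 148.9 °C.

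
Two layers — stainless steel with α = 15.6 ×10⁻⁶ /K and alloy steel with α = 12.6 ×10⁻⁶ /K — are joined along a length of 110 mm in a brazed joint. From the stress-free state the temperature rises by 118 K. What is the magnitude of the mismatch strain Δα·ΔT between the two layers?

Δα = |15.6 − 12.6|×10⁻⁶/K = 3.00×10⁻⁶/K.
Mismatch strain = Δα·ΔT = 3.00×10⁻⁶ × 118.0 = 3.54×10⁻⁴.

3.54×10⁻⁴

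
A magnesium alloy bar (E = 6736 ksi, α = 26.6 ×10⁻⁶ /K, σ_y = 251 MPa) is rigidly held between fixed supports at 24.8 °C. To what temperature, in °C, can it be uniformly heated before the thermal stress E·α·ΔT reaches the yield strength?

228 °C

E = 6736 ksi = 46.44 GPa.
E·α·ΔT = 251.0 MPa ⇒ ΔT = 251.0 / (46.44×10³ × 26.6×10⁻⁶) = 203.2 K.
T = 24.8 + 203.2 = 228.0 °C.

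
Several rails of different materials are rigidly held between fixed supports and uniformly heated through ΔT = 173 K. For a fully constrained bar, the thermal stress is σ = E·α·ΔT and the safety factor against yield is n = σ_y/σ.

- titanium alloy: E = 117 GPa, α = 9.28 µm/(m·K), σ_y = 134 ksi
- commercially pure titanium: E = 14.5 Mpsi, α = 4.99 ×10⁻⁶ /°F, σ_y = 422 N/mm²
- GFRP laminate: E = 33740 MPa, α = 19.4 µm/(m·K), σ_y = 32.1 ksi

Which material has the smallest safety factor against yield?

GFRP laminate

With everything in SI (GPa, ×10⁻⁶/K, MPa):
  titanium alloy: E = 117.0, α = 9.28, σ_y = 923.9 → σ = 188 MPa, n = 4.92
  commercially pure titanium: E = 99.97, α = 8.98, σ_y = 422.0 → σ = 155 MPa, n = 2.72
  GFRP laminate: E = 33.74, α = 19.4, σ_y = 221.3 → σ = 113 MPa, n = 1.95
The minimum is GFRP laminate at n = 1.95.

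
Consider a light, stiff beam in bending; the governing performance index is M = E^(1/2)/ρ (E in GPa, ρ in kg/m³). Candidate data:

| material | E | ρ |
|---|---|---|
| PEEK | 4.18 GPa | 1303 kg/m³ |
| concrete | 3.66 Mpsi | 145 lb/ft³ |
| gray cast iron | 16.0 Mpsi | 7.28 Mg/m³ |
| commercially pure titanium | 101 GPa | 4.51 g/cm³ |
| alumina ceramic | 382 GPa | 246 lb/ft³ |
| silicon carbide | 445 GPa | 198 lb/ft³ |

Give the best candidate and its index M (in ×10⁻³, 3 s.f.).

silicon carbide, M = 6.65×10⁻³

Convert each candidate to consistent units, then evaluate M:
  PEEK: E = 4.180 GPa, ρ = 1303 kg/m³
  concrete: E = 25.23 GPa, ρ = 2323 kg/m³
  gray cast iron: E = 110.3 GPa, ρ = 7280 kg/m³
  commercially pure titanium: E = 101.0 GPa, ρ = 4510 kg/m³
  alumina ceramic: E = 382.0 GPa, ρ = 3941 kg/m³
  silicon carbide: E = 445.0 GPa, ρ = 3172 kg/m³
  silicon carbide: M = 6.65×10⁻³
  alumina ceramic: M = 4.96×10⁻³
  commercially pure titanium: M = 2.23×10⁻³
  concrete: M = 2.16×10⁻³
  PEEK: M = 1.57×10⁻³
  gray cast iron: M = 1.44×10⁻³
Silicon carbide ranks first.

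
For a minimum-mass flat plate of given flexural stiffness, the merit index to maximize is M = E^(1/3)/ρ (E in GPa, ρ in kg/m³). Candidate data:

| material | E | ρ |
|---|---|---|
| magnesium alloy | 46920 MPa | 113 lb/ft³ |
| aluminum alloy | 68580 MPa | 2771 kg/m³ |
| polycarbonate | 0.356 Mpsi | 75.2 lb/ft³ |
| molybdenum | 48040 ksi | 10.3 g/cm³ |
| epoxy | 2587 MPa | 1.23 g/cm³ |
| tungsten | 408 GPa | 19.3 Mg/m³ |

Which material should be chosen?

magnesium alloy

Normalizing units and computing the index:
  magnesium alloy: E = 46.92 GPa, ρ = 1810 kg/m³
  aluminum alloy: E = 68.58 GPa, ρ = 2771 kg/m³
  polycarbonate: E = 2.455 GPa, ρ = 1205 kg/m³
  molybdenum: E = 331.2 GPa, ρ = 10300 kg/m³
  epoxy: E = 2.587 GPa, ρ = 1230 kg/m³
  tungsten: E = 408.0 GPa, ρ = 19300 kg/m³
  magnesium alloy: M = 1.99×10⁻³
  aluminum alloy: M = 1.48×10⁻³
  polycarbonate: M = 1.12×10⁻³
  epoxy: M = 1.12×10⁻³
  molybdenum: M = 0.672×10⁻³
  tungsten: M = 0.384×10⁻³
Magnesium alloy has the largest M.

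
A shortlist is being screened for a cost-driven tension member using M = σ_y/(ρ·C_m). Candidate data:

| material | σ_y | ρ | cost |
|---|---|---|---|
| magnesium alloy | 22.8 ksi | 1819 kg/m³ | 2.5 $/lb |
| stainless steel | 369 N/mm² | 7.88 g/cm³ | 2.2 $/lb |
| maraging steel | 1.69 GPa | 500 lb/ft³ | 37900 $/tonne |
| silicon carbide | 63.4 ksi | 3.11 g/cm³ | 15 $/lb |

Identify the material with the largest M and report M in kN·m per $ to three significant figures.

magnesium alloy, M = 15.7 kN·m per $

In SI units:
  magnesium alloy: σ_y = 157.2 MPa, ρ = 1819 kg/m³, cost = 5.511 $/kg
  stainless steel: σ_y = 369.0 MPa, ρ = 7880 kg/m³, cost = 4.850 $/kg
  maraging steel: σ_y = 1690 MPa, ρ = 8009 kg/m³, cost = 37.90 $/kg
  silicon carbide: σ_y = 437.1 MPa, ρ = 3110 kg/m³, cost = 33.07 $/kg
  magnesium alloy: M = 15.7 kN·m per $
  stainless steel: M = 9.65 kN·m per $
  maraging steel: M = 5.57 kN·m per $
  silicon carbide: M = 4.25 kN·m per $
Magnesium alloy has the largest M.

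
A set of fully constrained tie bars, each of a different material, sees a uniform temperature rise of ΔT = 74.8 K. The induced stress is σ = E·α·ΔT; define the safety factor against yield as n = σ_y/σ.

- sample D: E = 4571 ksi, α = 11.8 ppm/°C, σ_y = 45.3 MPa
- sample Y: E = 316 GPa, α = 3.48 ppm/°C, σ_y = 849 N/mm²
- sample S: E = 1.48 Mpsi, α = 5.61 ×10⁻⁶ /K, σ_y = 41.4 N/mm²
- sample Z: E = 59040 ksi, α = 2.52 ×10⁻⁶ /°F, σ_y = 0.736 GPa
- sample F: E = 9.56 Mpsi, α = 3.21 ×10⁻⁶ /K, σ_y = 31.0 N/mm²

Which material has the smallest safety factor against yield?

sample D

Per material, after unit conversion:
  sample D: E = 31.52, α = 11.8, σ_y = 45.30 → σ = 27.8 MPa, n = 1.63
  sample Y: E = 316.0, α = 3.48, σ_y = 849.0 → σ = 82.3 MPa, n = 10.3
  sample S: E = 10.20, α = 5.61, σ_y = 41.40 → σ = 4.28 MPa, n = 9.67
  sample Z: E = 407.1, α = 4.54, σ_y = 736.0 → σ = 138 MPa, n = 5.33
  sample F: E = 65.91, α = 3.21, σ_y = 31.00 → σ = 15.8 MPa, n = 1.96
The minimum is sample D at n = 1.63.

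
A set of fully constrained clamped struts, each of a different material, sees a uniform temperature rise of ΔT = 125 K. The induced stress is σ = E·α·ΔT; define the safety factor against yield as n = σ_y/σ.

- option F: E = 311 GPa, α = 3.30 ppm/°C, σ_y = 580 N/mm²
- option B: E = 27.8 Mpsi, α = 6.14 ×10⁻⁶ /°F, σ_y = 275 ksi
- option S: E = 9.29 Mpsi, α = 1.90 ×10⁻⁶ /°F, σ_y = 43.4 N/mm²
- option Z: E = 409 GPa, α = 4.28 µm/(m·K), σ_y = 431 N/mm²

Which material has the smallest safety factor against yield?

Converting E to GPa, α to ×10⁻⁶/K, σ_y to MPa, then σ and n for each:
  option F: E = 311.0, α = 3.30, σ_y = 580.0 → σ = 128 MPa, n = 4.52
  option B: E = 191.7, α = 11.1, σ_y = 1896 → σ = 265 MPa, n = 7.16
  option S: E = 64.05, α = 3.42, σ_y = 43.40 → σ = 27.4 MPa, n = 1.58
  option Z: E = 409.0, α = 4.28, σ_y = 431.0 → σ = 219 MPa, n = 1.97
Smallest n: option S with n = 1.58.

option S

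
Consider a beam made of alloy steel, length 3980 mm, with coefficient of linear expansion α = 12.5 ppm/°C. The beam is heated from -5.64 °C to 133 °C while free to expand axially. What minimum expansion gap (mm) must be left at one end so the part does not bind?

6.90 mm

ΔT = 133 − (-5.64) = 138.6 K.
ΔL = α·L₀·ΔT = 12.5×10⁻⁶ × 3980 mm × 138.6 K = 6.90 mm.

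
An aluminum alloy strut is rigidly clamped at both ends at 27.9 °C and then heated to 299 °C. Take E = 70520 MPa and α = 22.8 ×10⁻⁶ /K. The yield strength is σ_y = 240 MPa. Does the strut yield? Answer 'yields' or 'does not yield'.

E = 70520 MPa = 70.52 GPa.
ΔT = 271.1 K. Constrained thermal stress σ = E·α·ΔT = 70.52×10³ MPa × 22.8×10⁻⁶ × 271.1 = 436 MPa (compressive).
Compare to σ_y = 240 MPa: σ ≥ σ_y, so it yields.

yields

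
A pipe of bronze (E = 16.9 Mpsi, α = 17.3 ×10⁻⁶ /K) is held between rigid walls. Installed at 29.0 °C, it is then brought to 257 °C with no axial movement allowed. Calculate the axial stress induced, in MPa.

460 MPa

E = 16.9 Mpsi = 116.5 GPa.
ΔT = 228.0 K. Constrained thermal stress σ = E·α·ΔT = 116.5×10³ MPa × 17.3×10⁻⁶ × 228.0 = 460 MPa (compressive).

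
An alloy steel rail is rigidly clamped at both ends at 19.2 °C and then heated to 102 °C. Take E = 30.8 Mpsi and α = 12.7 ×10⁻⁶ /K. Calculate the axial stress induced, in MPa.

E = 30.8 Mpsi = 212.4 GPa.
ΔT = 82.80 K. Constrained thermal stress σ = E·α·ΔT = 212.4×10³ MPa × 12.7×10⁻⁶ × 82.80 = 223 MPa (compressive).

223 MPa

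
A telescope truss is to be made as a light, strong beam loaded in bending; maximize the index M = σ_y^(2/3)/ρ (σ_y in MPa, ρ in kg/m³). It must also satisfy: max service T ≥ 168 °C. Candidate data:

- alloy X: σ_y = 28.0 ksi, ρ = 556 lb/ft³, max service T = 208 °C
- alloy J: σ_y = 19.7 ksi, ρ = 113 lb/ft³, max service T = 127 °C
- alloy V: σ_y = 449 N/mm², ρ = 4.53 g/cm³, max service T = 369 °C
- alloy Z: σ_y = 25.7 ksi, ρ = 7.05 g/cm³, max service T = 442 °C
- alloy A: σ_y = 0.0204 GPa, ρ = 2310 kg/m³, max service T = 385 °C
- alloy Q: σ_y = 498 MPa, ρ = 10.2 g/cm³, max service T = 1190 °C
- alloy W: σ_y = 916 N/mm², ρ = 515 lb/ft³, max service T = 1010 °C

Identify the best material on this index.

Screen on constraints: max service T ≥ 168 °C. Survivors: alloy X, alloy V, alloy Z, alloy A, alloy Q, alloy W.
After converting to SI:
  alloy X: σ_y = 193.1 MPa, ρ = 8906 kg/m³
  alloy V: σ_y = 449.0 MPa, ρ = 4530 kg/m³
  alloy Z: σ_y = 177.2 MPa, ρ = 7050 kg/m³
  alloy A: σ_y = 20.40 MPa, ρ = 2310 kg/m³
  alloy Q: σ_y = 498.0 MPa, ρ = 10200 kg/m³
  alloy W: σ_y = 916.0 MPa, ρ = 8250 kg/m³
  alloy V: M = 12.9×10⁻³
  alloy W: M = 11.4×10⁻³
  alloy Q: M = 6.16×10⁻³
  alloy Z: M = 4.47×10⁻³
  alloy X: M = 3.75×10⁻³
  alloy A: M = 3.23×10⁻³
The maximum is for alloy V.

alloy V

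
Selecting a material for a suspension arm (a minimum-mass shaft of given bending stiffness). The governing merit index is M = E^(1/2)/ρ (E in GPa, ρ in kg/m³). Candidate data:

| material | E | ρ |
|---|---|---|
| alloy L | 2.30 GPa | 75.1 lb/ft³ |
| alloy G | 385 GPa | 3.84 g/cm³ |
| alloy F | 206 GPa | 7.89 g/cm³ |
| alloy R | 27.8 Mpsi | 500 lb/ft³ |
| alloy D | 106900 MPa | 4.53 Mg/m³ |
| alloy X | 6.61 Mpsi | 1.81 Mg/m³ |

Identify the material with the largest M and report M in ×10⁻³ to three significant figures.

Normalizing units and computing the index:
  alloy L: E = 2.300 GPa, ρ = 1203 kg/m³
  alloy G: E = 385.0 GPa, ρ = 3840 kg/m³
  alloy F: E = 206.0 GPa, ρ = 7890 kg/m³
  alloy R: E = 191.7 GPa, ρ = 8009 kg/m³
  alloy D: E = 106.9 GPa, ρ = 4530 kg/m³
  alloy X: E = 45.57 GPa, ρ = 1810 kg/m³
  alloy G: M = 5.11×10⁻³
  alloy X: M = 3.73×10⁻³
  alloy D: M = 2.28×10⁻³
  alloy F: M = 1.82×10⁻³
  alloy R: M = 1.73×10⁻³
  alloy L: M = 1.26×10⁻³
Alloy G ranks first.

alloy G, M = 5.11×10⁻³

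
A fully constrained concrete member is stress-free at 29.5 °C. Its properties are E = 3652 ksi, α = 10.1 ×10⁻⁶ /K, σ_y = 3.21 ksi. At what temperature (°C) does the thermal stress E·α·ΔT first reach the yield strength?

117 °C

E = 3652 ksi = 25.18 GPa.
σ_y = 3.21 ksi = 22.13 MPa.
E·α·ΔT = 22.13 MPa ⇒ ΔT = 22.13 / (25.18×10³ × 10.1×10⁻⁶) = 87.03 K.
T = 29.5 + 87.03 = 116.5 °C.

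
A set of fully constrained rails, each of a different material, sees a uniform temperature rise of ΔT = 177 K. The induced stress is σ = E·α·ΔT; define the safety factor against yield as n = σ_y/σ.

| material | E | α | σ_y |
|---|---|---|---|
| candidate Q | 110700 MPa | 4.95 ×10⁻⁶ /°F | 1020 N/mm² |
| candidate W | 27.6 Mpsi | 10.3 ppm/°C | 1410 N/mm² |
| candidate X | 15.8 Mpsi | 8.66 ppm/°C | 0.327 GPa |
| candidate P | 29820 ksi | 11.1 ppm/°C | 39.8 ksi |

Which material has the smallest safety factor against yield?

Converting E to GPa, α to ×10⁻⁶/K, σ_y to MPa, then σ and n for each:
  candidate Q: E = 110.7, α = 8.91, σ_y = 1020 → σ = 175 MPa, n = 5.84
  candidate W: E = 190.3, α = 10.3, σ_y = 1410 → σ = 347 MPa, n = 4.06
  candidate X: E = 108.9, α = 8.66, σ_y = 327.0 → σ = 167 MPa, n = 1.96
  candidate P: E = 205.6, α = 11.1, σ_y = 274.4 → σ = 404 MPa, n = 0.679
The minimum is candidate P at n = 0.679.

candidate P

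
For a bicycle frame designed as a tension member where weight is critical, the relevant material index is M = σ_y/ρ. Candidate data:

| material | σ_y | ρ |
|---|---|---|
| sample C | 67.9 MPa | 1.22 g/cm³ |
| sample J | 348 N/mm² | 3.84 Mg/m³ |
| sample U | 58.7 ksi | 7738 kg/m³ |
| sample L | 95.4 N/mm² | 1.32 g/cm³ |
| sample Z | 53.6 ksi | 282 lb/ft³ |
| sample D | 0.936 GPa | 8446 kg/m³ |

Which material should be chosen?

sample D

In SI units:
  sample C: σ_y = 67.90 MPa, ρ = 1220 kg/m³
  sample J: σ_y = 348.0 MPa, ρ = 3840 kg/m³
  sample U: σ_y = 404.7 MPa, ρ = 7738 kg/m³
  sample L: σ_y = 95.40 MPa, ρ = 1320 kg/m³
  sample Z: σ_y = 369.6 MPa, ρ = 4517 kg/m³
  sample D: σ_y = 936.0 MPa, ρ = 8446 kg/m³
  sample D: M = 111 kN·m/kg
  sample J: M = 90.6 kN·m/kg
  sample Z: M = 81.8 kN·m/kg
  sample L: M = 72.3 kN·m/kg
  sample C: M = 55.7 kN·m/kg
  sample U: M = 52.3 kN·m/kg
Sample D ranks first.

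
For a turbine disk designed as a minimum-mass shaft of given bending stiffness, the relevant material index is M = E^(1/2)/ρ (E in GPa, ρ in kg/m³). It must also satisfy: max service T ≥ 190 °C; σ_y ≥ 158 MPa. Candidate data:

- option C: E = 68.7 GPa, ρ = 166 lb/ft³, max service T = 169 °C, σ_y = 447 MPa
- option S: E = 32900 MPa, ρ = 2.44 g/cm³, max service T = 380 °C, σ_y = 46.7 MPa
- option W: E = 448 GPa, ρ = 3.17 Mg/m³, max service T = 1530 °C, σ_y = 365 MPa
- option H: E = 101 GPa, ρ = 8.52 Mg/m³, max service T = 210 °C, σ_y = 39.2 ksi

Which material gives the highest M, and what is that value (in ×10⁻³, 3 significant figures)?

option W, M = 6.68×10⁻³

Screen on constraints: max service T ≥ 190 °C; σ_y ≥ 158 MPa. Survivors: option W, option H.
Convert each candidate to consistent units, then evaluate M:
  option W: E = 448.0 GPa, ρ = 3170 kg/m³
  option H: E = 101.0 GPa, ρ = 8520 kg/m³
  option W: M = 6.68×10⁻³
  option H: M = 1.18×10⁻³
Highest index: option W.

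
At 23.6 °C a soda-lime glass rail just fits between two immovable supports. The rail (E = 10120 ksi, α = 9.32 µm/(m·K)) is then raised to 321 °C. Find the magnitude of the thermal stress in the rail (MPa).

193 MPa

E = 10120 ksi = 69.77 GPa.
ΔT = 297.4 K. Constrained thermal stress σ = E·α·ΔT = 69.77×10³ MPa × 9.32×10⁻⁶ × 297.4 = 193 MPa (compressive).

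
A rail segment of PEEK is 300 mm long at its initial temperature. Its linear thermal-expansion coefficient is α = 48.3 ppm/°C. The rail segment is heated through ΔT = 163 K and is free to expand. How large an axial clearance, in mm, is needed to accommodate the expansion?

ΔL = α·L₀·ΔT = 48.3×10⁻⁶ × 300 mm × 163.0 K = 2.36 mm.

2.36 mm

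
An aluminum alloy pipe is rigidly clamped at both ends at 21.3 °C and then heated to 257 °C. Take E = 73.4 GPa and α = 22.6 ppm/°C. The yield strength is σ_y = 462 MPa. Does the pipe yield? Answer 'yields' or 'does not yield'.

does not yield

ΔT = 235.7 K. Constrained thermal stress σ = E·α·ΔT = 73.40×10³ MPa × 22.6×10⁻⁶ × 235.7 = 391 MPa (compressive).
Compare to σ_y = 462 MPa: σ < σ_y, so it does not yield.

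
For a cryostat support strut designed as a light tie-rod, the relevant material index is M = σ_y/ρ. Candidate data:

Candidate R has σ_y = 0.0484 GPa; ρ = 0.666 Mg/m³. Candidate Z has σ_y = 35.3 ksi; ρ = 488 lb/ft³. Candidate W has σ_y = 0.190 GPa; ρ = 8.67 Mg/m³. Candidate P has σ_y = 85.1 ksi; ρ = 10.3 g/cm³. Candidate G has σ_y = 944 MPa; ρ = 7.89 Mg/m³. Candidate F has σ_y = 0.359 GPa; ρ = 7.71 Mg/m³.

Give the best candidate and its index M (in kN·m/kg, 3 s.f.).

candidate G, M = 120 kN·m/kg

Convert each candidate to consistent units, then evaluate M:
  candidate R: σ_y = 48.40 MPa, ρ = 666.0 kg/m³
  candidate Z: σ_y = 243.4 MPa, ρ = 7817 kg/m³
  candidate W: σ_y = 190.0 MPa, ρ = 8670 kg/m³
  candidate P: σ_y = 586.7 MPa, ρ = 10300 kg/m³
  candidate G: σ_y = 944.0 MPa, ρ = 7890 kg/m³
  candidate F: σ_y = 359.0 MPa, ρ = 7710 kg/m³
  candidate G: M = 120 kN·m/kg
  candidate R: M = 72.7 kN·m/kg
  candidate P: M = 57.0 kN·m/kg
  candidate F: M = 46.6 kN·m/kg
  candidate Z: M = 31.1 kN·m/kg
  candidate W: M = 21.9 kN·m/kg
Candidate G ranks first.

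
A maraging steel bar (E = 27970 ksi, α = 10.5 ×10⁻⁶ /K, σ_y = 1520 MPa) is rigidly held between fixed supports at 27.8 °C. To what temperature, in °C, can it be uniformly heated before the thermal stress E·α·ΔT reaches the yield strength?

778 °C

E = 27970 ksi = 192.8 GPa.
E·α·ΔT = 1520 MPa ⇒ ΔT = 1520 / (192.8×10³ × 10.5×10⁻⁶) = 750.7 K.
T = 27.8 + 750.7 = 778.5 °C.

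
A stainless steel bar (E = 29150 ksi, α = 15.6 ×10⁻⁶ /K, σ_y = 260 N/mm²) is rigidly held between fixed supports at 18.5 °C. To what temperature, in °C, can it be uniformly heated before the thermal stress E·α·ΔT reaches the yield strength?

E = 29150 ksi = 201.0 GPa.
σ_y = 260 N/mm² = 260.0 MPa.
E·α·ΔT = 260.0 MPa ⇒ ΔT = 260.0 / (201.0×10³ × 15.6×10⁻⁶) = 82.93 K.
T = 18.5 + 82.93 = 101.4 °C.

101 °C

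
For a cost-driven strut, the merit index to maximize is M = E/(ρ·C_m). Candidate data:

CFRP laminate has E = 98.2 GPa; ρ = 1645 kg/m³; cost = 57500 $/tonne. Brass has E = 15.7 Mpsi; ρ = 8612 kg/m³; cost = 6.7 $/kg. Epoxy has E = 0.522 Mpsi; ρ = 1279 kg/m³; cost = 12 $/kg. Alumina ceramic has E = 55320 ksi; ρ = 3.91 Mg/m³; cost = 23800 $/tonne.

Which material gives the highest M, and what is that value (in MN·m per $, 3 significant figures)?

Normalizing units and computing the index:
  CFRP laminate: E = 98.20 GPa, ρ = 1645 kg/m³, cost = 57.50 $/kg
  brass: E = 108.2 GPa, ρ = 8612 kg/m³, cost = 6.700 $/kg
  epoxy: E = 3.599 GPa, ρ = 1279 kg/m³, cost = 12.00 $/kg
  alumina ceramic: E = 381.4 GPa, ρ = 3910 kg/m³, cost = 23.80 $/kg
  alumina ceramic: M = 4.10 MN·m per $
  brass: M = 1.88 MN·m per $
  CFRP laminate: M = 1.04 MN·m per $
  epoxy: M = 0.234 MN·m per $
Alumina ceramic ranks first.

alumina ceramic, M = 4.10 MN·m per $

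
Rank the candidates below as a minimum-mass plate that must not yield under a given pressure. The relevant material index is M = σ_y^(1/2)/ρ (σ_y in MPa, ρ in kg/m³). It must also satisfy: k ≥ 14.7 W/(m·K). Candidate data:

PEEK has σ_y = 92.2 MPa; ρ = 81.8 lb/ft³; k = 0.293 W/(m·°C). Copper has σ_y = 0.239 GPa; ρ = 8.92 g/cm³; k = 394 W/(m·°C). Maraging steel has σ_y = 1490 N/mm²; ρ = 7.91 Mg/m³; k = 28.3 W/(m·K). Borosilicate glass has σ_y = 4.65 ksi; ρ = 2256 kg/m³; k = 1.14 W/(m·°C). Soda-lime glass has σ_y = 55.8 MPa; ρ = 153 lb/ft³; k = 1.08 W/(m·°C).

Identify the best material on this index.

Screen on constraints: k ≥ 14.7 W/(m·K). Survivors: copper, maraging steel.
In SI units:
  copper: σ_y = 239.0 MPa, ρ = 8920 kg/m³
  maraging steel: σ_y = 1490 MPa, ρ = 7910 kg/m³
  maraging steel: M = 4.88×10⁻³
  copper: M = 1.73×10⁻³
Maraging steel has the largest M.

maraging steel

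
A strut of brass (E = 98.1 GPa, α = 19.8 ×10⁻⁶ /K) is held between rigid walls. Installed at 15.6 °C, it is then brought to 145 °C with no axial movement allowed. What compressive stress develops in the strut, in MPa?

251 MPa

ΔT = 129.4 K. Constrained thermal stress σ = E·α·ΔT = 98.10×10³ MPa × 19.8×10⁻⁶ × 129.4 = 251 MPa (compressive).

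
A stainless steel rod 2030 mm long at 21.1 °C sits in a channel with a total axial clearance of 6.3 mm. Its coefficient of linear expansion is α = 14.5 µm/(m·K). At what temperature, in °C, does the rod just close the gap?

235 °C

α·L₀·ΔT = 6.3 mm ⇒ ΔT = 6.3 / (14.5×10⁻⁶ × 2030.0) = 214.0 K.
T = 21.1 + 214.0 = 235.1 °C.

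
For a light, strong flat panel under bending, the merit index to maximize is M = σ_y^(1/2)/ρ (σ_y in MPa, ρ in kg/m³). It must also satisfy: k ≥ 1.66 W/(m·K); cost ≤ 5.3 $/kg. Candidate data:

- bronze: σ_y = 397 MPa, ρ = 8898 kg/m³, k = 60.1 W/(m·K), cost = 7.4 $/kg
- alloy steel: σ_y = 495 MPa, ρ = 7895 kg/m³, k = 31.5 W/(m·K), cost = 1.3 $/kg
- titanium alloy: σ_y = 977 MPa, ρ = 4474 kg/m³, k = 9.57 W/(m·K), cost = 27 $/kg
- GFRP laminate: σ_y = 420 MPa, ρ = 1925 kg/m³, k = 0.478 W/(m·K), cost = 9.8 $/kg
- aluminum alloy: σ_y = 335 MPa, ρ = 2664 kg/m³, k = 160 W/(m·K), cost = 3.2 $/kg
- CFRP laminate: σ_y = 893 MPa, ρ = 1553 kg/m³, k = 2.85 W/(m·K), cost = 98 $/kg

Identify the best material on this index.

Screen on constraints: k ≥ 1.66 W/(m·K); cost ≤ 5.3 $/kg. Survivors: alloy steel, aluminum alloy.
Per-candidate index values:
  aluminum alloy: M = 6.87×10⁻³
  alloy steel: M = 2.82×10⁻³
The maximum is for aluminum alloy.

aluminum alloy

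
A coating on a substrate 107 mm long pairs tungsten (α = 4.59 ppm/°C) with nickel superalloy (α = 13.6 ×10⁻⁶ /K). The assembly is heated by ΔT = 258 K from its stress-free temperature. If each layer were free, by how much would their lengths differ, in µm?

249 µm

Δα = |4.59 − 13.6|×10⁻⁶/K = 9.01×10⁻⁶/K.
ΔL_mismatch = Δα·L·ΔT = 9.01×10⁻⁶ × 107.0 mm × 258.0 K = 249 µm.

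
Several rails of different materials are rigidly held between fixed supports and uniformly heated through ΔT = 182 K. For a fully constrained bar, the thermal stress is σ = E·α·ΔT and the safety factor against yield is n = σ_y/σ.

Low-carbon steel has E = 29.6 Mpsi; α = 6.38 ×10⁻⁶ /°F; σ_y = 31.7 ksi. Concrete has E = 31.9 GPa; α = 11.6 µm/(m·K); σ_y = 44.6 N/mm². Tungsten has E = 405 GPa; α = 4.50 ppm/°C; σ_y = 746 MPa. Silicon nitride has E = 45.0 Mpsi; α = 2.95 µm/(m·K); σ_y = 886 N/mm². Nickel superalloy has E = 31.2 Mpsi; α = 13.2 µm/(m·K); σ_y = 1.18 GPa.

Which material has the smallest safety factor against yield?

low-carbon steel

Per material, after unit conversion:
  low-carbon steel: E = 204.1, α = 11.5, σ_y = 218.6 → σ = 427 MPa, n = 0.512
  concrete: E = 31.90, α = 11.6, σ_y = 44.60 → σ = 67.3 MPa, n = 0.662
  tungsten: E = 405.0, α = 4.50, σ_y = 746.0 → σ = 332 MPa, n = 2.25
  silicon nitride: E = 310.3, α = 2.95, σ_y = 886.0 → σ = 167 MPa, n = 5.32
  nickel superalloy: E = 215.1, α = 13.2, σ_y = 1180 → σ = 517 MPa, n = 2.28
The minimum is low-carbon steel at n = 0.512.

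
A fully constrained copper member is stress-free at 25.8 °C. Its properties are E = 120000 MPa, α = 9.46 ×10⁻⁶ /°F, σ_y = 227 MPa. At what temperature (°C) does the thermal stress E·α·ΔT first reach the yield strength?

137 °C

E = 120000 MPa = 120.0 GPa.
α = 9.46×10⁻⁶/°F × 9/5 = 17.0×10⁻⁶/K.
E·α·ΔT = 227.0 MPa ⇒ ΔT = 227.0 / (120.0×10³ × 17.0×10⁻⁶) = 111.1 K.
T = 25.8 + 111.1 = 136.9 °C.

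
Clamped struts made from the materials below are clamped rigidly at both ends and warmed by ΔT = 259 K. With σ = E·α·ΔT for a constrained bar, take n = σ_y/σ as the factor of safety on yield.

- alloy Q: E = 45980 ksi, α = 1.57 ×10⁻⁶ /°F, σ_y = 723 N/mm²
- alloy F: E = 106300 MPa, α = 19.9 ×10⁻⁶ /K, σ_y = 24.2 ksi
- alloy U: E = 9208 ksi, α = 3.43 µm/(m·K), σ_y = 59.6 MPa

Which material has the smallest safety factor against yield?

Converting E to GPa, α to ×10⁻⁶/K, σ_y to MPa, then σ and n for each:
  alloy Q: E = 317.0, α = 2.83, σ_y = 723.0 → σ = 232 MPa, n = 3.12
  alloy F: E = 106.3, α = 19.9, σ_y = 166.9 → σ = 548 MPa, n = 0.305
  alloy U: E = 63.49, α = 3.43, σ_y = 59.60 → σ = 56.4 MPa, n = 1.06
The minimum is alloy F at n = 0.305.

alloy F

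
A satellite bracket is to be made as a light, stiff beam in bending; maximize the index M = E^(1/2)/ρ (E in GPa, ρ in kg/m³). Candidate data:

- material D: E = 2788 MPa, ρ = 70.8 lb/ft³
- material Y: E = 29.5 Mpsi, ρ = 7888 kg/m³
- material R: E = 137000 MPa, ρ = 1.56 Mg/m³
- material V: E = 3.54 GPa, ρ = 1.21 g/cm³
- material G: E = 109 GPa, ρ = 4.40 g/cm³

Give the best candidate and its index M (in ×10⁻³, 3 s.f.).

material R, M = 7.50×10⁻³

Putting every candidate on a common basis:
  material D: E = 2.788 GPa, ρ = 1134 kg/m³
  material Y: E = 203.4 GPa, ρ = 7888 kg/m³
  material R: E = 137.0 GPa, ρ = 1560 kg/m³
  material V: E = 3.540 GPa, ρ = 1210 kg/m³
  material G: E = 109.0 GPa, ρ = 4400 kg/m³
  material R: M = 7.50×10⁻³
  material G: M = 2.37×10⁻³
  material Y: M = 1.81×10⁻³
  material V: M = 1.55×10⁻³
  material D: M = 1.47×10⁻³
Material R ranks first.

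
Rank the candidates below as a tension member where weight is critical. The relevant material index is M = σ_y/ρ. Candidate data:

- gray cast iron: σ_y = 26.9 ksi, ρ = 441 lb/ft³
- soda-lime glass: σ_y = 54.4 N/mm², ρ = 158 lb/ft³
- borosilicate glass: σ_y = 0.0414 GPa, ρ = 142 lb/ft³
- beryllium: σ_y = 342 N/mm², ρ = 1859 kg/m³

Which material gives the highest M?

Normalizing units and computing the index:
  gray cast iron: σ_y = 185.5 MPa, ρ = 7064 kg/m³
  soda-lime glass: σ_y = 54.40 MPa, ρ = 2531 kg/m³
  borosilicate glass: σ_y = 41.40 MPa, ρ = 2275 kg/m³
  beryllium: σ_y = 342.0 MPa, ρ = 1859 kg/m³
  beryllium: M = 184 kN·m/kg
  gray cast iron: M = 26.3 kN·m/kg
  soda-lime glass: M = 21.5 kN·m/kg
  borosilicate glass: M = 18.2 kN·m/kg
Beryllium has the largest M.

beryllium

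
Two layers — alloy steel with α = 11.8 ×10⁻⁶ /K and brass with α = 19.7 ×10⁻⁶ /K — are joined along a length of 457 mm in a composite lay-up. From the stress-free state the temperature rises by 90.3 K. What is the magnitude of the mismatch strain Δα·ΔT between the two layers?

7.13×10⁻⁴

Δα = |11.8 − 19.7|×10⁻⁶/K = 7.90×10⁻⁶/K.
Mismatch strain = Δα·ΔT = 7.90×10⁻⁶ × 90.3 = 7.13×10⁻⁴.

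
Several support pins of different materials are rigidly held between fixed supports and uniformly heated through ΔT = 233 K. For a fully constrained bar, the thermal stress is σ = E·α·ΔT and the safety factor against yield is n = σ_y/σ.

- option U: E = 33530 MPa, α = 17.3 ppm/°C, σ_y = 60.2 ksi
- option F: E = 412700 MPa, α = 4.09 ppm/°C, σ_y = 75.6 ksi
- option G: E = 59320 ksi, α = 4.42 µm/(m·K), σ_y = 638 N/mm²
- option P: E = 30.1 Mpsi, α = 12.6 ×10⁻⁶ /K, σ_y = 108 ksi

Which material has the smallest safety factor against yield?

Per material, after unit conversion:
  option U: E = 33.53, α = 17.3, σ_y = 415.1 → σ = 135 MPa, n = 3.07
  option F: E = 412.7, α = 4.09, σ_y = 521.2 → σ = 393 MPa, n = 1.33
  option G: E = 409.0, α = 4.42, σ_y = 638.0 → σ = 421 MPa, n = 1.51
  option P: E = 207.5, α = 12.6, σ_y = 744.6 → σ = 609 MPa, n = 1.22
Smallest n: option P with n = 1.22.

option P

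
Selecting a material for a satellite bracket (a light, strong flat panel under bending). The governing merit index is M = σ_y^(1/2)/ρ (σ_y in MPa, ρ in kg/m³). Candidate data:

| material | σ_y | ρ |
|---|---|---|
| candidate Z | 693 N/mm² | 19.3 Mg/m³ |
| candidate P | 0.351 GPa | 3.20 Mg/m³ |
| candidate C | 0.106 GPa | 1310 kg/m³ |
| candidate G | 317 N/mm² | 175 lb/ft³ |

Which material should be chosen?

Putting every candidate on a common basis:
  candidate Z: σ_y = 693.0 MPa, ρ = 19300 kg/m³
  candidate P: σ_y = 351.0 MPa, ρ = 3200 kg/m³
  candidate C: σ_y = 106.0 MPa, ρ = 1310 kg/m³
  candidate G: σ_y = 317.0 MPa, ρ = 2803 kg/m³
  candidate C: M = 7.86×10⁻³
  candidate G: M = 6.35×10⁻³
  candidate P: M = 5.85×10⁻³
  candidate Z: M = 1.36×10⁻³
Highest index: candidate C.

candidate C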